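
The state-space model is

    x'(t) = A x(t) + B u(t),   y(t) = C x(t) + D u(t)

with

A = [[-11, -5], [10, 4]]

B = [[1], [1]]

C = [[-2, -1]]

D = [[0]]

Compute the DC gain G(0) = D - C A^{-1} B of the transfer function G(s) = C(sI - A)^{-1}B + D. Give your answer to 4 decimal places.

-0.5000

G(0) = C(-A)^{-1}B + D = -C A^{-1} B + D.
det A = 6, so A^{-1} = (1/6)·adj(A) = [[2/3, 5/6], [-5/3, -11/6]]
A^{-1} B = [3/2, -7/2]^T
C A^{-1} B = 1/2
G(0) = D - C A^{-1} B = 0 - (1/2) = -1/2 ≈ -0.5000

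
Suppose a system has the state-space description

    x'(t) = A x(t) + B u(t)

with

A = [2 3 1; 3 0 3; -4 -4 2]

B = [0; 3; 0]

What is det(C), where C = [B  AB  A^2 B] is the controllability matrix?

AB = [[9], [0], [-12]]
A^2B = [[6], [-9], [-60]]
Controllability matrix C = [B  AB  A^2B] = [[0, 9, 6], [3, 0, -9], [0, -12, -60]]
Expanding along the first row, det(C) = 0·(0·(-60) - (-9)·(-12)) - 9·(3·(-60) - (-9)·0) + 6·(3·(-12) - 0·0) = 0·(-108) - 9·(-180) + 6·(-36) = 1404
Since det(C) ≠ 0, rank(C) = 3 and the system is completely controllable.

1404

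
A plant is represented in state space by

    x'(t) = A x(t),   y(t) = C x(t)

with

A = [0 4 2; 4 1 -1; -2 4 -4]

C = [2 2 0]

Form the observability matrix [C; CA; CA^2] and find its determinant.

CA = [[8, 10, 2]]
CA^2 = [[36, 50, -2]]
Observability matrix O = [C; CA; CA^2] = [[2, 2, 0], [8, 10, 2], [36, 50, -2]]
Expanding along the first row, det(O) = 2·(10·(-2) - 2·50) - 2·(8·(-2) - 2·36) + 0·(8·50 - 10·36) = 2·(-120) - 2·(-88) + 0·40 = -64
Since det(O) ≠ 0, rank(O) = 3 and the system is completely observable.

-64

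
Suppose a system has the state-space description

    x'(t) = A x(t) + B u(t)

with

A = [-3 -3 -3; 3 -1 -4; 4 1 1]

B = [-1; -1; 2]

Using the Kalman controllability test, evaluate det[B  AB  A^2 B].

AB = [[0], [-10], [-3]]
A^2B = [[39], [22], [-13]]
Controllability matrix C = [B  AB  A^2B] = [[-1, 0, 39], [-1, -10, 22], [2, -3, -13]]
Expanding along the first row, det(C) = (-1)·((-10)·(-13) - 22·(-3)) - 0·((-1)·(-13) - 22·2) + 39·((-1)·(-3) - (-10)·2) = (-1)·196 - 0·(-31) + 39·23 = 701
Since det(C) ≠ 0, rank(C) = 3 and the system is completely controllable.

701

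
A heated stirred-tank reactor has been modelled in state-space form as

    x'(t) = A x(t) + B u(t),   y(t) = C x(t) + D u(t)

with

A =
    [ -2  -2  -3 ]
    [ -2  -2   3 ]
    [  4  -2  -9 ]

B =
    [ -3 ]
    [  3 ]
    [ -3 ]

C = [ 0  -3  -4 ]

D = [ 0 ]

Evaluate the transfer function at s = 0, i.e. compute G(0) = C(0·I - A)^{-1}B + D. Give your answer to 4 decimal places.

G(0) = C(-A)^{-1}B + D = -C A^{-1} B + D.
det A = -72, so A^{-1} = (1/-72)·adj(A) = [[-1/3, 1/6, 1/6], [1/12, -5/12, -1/6], [-1/6, 1/6, 0]]
A^{-1} B = [1, -1, 1]^T
C A^{-1} B = -1
G(0) = D - C A^{-1} B = 0 - (-1) = 1

1.0000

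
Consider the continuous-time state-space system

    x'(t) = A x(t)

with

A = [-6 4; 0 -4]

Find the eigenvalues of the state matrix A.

-6, -4

det(sI - A) = s^2 - (tr A)s + det A, with tr A = (-6) + (-4) = -10 and det A = (-6)·(-4) - 4·0 = 24 - 0 = 24.
So p(s) = det(sI - A) = s^2 + 10s + 24.
Factor s^2 + 10s + 24: two numbers with sum -10 and product 24 are -4 and -6, so s^2 + 10s + 24 = (s + 4)(s + 6).
Hence p(s) = (s + 4) (s + 6), with roots -6, -4.
All eigenvalues have negative real part, so the system is asymptotically stable.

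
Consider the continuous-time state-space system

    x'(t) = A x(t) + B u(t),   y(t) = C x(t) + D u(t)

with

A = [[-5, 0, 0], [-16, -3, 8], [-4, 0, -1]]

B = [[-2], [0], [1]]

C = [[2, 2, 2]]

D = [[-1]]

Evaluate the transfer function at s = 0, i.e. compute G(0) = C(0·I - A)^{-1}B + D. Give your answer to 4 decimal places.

G(0) = C(-A)^{-1}B + D = -C A^{-1} B + D.
det A = -15, so A^{-1} = (1/-15)·adj(A) = [[-1/5, 0, 0], [16/5, -1/3, -8/3], [4/5, 0, -1]]
A^{-1} B = [2/5, -136/15, -13/5]^T
C A^{-1} B = -338/15
G(0) = D - C A^{-1} B = -1 - (-338/15) = 323/15 ≈ 21.5333

21.5333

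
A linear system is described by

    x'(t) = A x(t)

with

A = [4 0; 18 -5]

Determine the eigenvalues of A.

det(sI - A) = s^2 - (tr A)s + det A, with tr A = 4 + (-5) = -1 and det A = 4·(-5) - 0·18 = -20 - 0 = -20.
So p(s) = det(sI - A) = s^2 + s - 20.
Factor s^2 + s - 20: two numbers with sum -1 and product -20 are 4 and -5, so s^2 + s - 20 = (s - 4)(s + 5).
Hence p(s) = (s - 4) (s + 5), with roots -5, 4.
At least one eigenvalue has non-negative real part, so the system is not asymptotically stable.

-5, 4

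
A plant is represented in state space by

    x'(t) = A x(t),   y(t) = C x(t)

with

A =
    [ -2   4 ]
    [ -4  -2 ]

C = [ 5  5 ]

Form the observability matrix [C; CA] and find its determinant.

200

CA = [[-30, 10]]
Observability matrix O = [C; CA] = [[5, 5], [-30, 10]]
det(O) = 5·10 - 5·(-30) = 50 - (-150) = 200
Since det(O) ≠ 0, rank(O) = 2 and the system is completely observable.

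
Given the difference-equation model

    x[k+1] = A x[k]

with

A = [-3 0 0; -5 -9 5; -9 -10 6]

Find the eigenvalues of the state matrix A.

-4, -3, 1

det(zI - A) = z^3 - (tr A)z^2 + (M11 + M22 + M33)z - det A, where Mii is the 2×2 principal minor of A obtained by deleting row i and column i.
tr A = (-3) + (-9) + 6 = -6; M11 = (-9)·6 - 5·(-10) = -54 - (-50) = -4; M22 = (-3)·6 - 0·(-9) = -18 - 0 = -18; M33 = (-3)·(-9) - 0·(-5) = 27 - 0 = 27; sum of minors = 5.
det A = (-3)·((-9)·6 - 5·(-10)) - 0·((-5)·6 - 5·(-9)) + 0·((-5)·(-10) - (-9)·(-9)) = (-3)·(-4) - 0·15 + 0·(-31) = 12.
So p(z) = det(zI - A) = z^3 + 6z^2 + 5z - 12.
Rational-root test: any integer root divides -12. Testing small divisors, z = 1 works: p(1) = 1 + 6 + 5 + (-12) = 0, so (z - 1) is a factor.
Dividing, p(z) = (z - 1)(z^2 + 7z + 12).
Factor z^2 + 7z + 12: two numbers with sum -7 and product 12 are -3 and -4, so z^2 + 7z + 12 = (z + 3)(z + 4).
Hence p(z) = (z - 1) (z + 3) (z + 4), with roots -4, -3, 1.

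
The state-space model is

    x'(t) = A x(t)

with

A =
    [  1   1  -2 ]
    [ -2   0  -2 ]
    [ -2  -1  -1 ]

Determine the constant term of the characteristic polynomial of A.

4

Expand det(sI - A) for the 3×3 matrix.
p(s) = s^3 - 5s + 4.
(Check: constant term = det(-A) = (-1)^3 det A = 4; coefficient of s^2 = -tr A = 0.)
The constant term is 4.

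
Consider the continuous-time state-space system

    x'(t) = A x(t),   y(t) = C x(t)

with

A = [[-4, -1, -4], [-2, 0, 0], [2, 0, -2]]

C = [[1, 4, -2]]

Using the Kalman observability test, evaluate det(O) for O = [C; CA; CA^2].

4412

CA = [[-16, -1, 0]]
CA^2 = [[66, 16, 64]]
Observability matrix O = [C; CA; CA^2] = [[1, 4, -2], [-16, -1, 0], [66, 16, 64]]
Expanding along the first row, det(O) = 1·((-1)·64 - 0·16) - 4·((-16)·64 - 0·66) + (-2)·((-16)·16 - (-1)·66) = 1·(-64) - 4·(-1024) + (-2)·(-190) = 4412
Since det(O) ≠ 0, rank(O) = 3 and the system is completely observable.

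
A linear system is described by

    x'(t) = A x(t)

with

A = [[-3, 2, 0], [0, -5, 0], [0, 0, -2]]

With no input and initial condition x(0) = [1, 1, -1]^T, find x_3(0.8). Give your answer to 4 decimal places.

det(sI - A) = s^3 - (tr A)s^2 + (M11 + M22 + M33)s - det A, where Mii is the 2×2 principal minor of A obtained by deleting row i and column i.
tr A = (-3) + (-5) + (-2) = -10; M11 = (-5)·(-2) - 0·0 = 10 - 0 = 10; M22 = (-3)·(-2) - 0·0 = 6 - 0 = 6; M33 = (-3)·(-5) - 2·0 = 15 - 0 = 15; sum of minors = 31.
det A = (-3)·((-5)·(-2) - 0·0) - 2·(0·(-2) - 0·0) + 0·(0·0 - (-5)·0) = (-3)·10 - 2·0 + 0·0 = -30.
So p(s) = det(sI - A) = s^3 + 10s^2 + 31s + 30.
Rational-root test: any integer root divides 30. Testing small divisors, s = -2 works: p(-2) = -8 + 40 + (-62) + 30 = 0, so (s + 2) is a factor.
Dividing, p(s) = (s + 2)(s^2 + 8s + 15).
Factor s^2 + 8s + 15: two numbers with sum -8 and product 15 are -3 and -5, so s^2 + 8s + 15 = (s + 3)(s + 5).
Hence p(s) = (s + 2) (s + 3) (s + 5), with roots -5, -3, -2.
The eigenvalues -5, -3, -2 are distinct and real, so A is diagonalisable and x(t) = e^{At} x(0) = V diag(e^{λ_i t}) V^{-1} x(0), where the columns of V are the eigenvectors.
λ = -5: A - (-5)I = [[2, 2, 0], [0, 0, 0], [0, 0, 3]]. v must be orthogonal to every row; (row 1) × (row 3) = [6, -6, 0], so take v_1 = [1, -1, 0]^T.
λ = -3: A - (-3)I = [[0, 2, 0], [0, -2, 0], [0, 0, 1]]. v must be orthogonal to every row; (row 1) × (row 3) = [2, 0, 0], so take v_2 = [1, 0, 0]^T.
λ = -2: A - (-2)I = [[-1, 2, 0], [0, -3, 0], [0, 0, 0]]. v must be orthogonal to every row; (row 1) × (row 2) = [0, 0, 3], so take v_3 = [0, 0, 1]^T.
V = [v_1 v_2 v_3] = [[1, 1, 0], [-1, 0, 0], [0, 0, 1]] has det V = 1, so V^{-1} = adj(V)/det V = [[0, -1, 0], [1, 1, 0], [0, 0, 1]].
Modal coordinates z(0) = V^{-1} x(0): 0·1 + (-1)·1 + 0·(-1) = -1; 1·1 + 1·1 + 0·(-1) = 2; 0·1 + 0·1 + 1·(-1) = -1; so z(0) = [-1, 2, -1]^T.
x_3(t) = Σ_i (v_i)_3 · z_i(0) · e^{λ_i t} (row 3 of V times the modal terms).
x_3(0.8) = 0·(-1)·e^{-5·0.8} + 0·2·e^{-3·0.8} + 1·(-1)·e^{-2·0.8} = 0·0.018316 + 0·0.090718 + (-1)·0.201897 = -0.2019.

-0.2019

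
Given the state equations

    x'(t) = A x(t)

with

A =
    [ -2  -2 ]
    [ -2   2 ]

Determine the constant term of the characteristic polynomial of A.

-8

For a 2×2 matrix, det(sI - A) = s^2 - (tr A)s + det A.
tr A = 0, det A = -8.
So p(s) = s^2 - 8.
The constant term is -8.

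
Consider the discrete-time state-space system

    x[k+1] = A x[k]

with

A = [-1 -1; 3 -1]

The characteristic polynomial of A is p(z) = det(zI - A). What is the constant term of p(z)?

For a 2×2 matrix, det(zI - A) = z^2 - (tr A)z + det A.
tr A = -2, det A = 4.
So p(z) = z^2 + 2z + 4.
The constant term is 4.

4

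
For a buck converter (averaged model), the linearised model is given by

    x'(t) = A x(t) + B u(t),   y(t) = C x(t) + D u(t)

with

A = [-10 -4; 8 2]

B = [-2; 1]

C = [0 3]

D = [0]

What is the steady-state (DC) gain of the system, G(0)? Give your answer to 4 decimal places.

G(0) = C(-A)^{-1}B + D = -C A^{-1} B + D.
det A = 12, so A^{-1} = (1/12)·adj(A) = [[1/6, 1/3], [-2/3, -5/6]]
A^{-1} B = [0, 1/2]^T
C A^{-1} B = 3/2
G(0) = D - C A^{-1} B = 0 - (3/2) = -3/2 ≈ -1.5000

-1.5000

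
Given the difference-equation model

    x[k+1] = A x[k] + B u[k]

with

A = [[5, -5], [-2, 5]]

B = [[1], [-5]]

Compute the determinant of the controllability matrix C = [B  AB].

AB = [[30], [-27]]
Controllability matrix C = [B  AB] = [[1, 30], [-5, -27]]
det(C) = 1·(-27) - 30·(-5) = -27 - (-150) = 123
Since det(C) ≠ 0, rank(C) = 2 and the system is completely controllable.

123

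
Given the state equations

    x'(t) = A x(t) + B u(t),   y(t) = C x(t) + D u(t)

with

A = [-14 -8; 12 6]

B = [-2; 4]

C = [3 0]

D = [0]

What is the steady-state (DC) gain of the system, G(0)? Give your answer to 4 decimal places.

G(0) = C(-A)^{-1}B + D = -C A^{-1} B + D.
det A = 12, so A^{-1} = (1/12)·adj(A) = [[1/2, 2/3], [-1, -7/6]]
A^{-1} B = [5/3, -8/3]^T
C A^{-1} B = 5
G(0) = D - C A^{-1} B = 0 - (5) = -5

-5.0000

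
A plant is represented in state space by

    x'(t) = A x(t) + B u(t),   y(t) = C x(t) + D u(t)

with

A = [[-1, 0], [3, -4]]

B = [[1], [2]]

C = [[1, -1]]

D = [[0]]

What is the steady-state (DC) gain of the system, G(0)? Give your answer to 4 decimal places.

G(0) = C(-A)^{-1}B + D = -C A^{-1} B + D.
det A = 4, so A^{-1} = (1/4)·adj(A) = [[-1, 0], [-3/4, -1/4]]
A^{-1} B = [-1, -5/4]^T
C A^{-1} B = 1/4
G(0) = D - C A^{-1} B = 0 - (1/4) = -1/4 ≈ -0.2500

-0.2500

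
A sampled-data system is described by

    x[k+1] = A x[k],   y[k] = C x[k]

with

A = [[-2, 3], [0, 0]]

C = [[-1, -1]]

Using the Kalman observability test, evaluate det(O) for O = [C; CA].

5

CA = [[2, -3]]
Observability matrix O = [C; CA] = [[-1, -1], [2, -3]]
det(O) = (-1)·(-3) - (-1)·2 = 3 - (-2) = 5
Since det(O) ≠ 0, rank(O) = 2 and the system is completely observable.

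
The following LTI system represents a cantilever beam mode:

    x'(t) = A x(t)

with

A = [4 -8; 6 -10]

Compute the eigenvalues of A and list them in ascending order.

-4, -2

det(sI - A) = s^2 - (tr A)s + det A, with tr A = 4 + (-10) = -6 and det A = 4·(-10) - (-8)·6 = -40 - (-48) = 8.
So p(s) = det(sI - A) = s^2 + 6s + 8.
Factor s^2 + 6s + 8: two numbers with sum -6 and product 8 are -2 and -4, so s^2 + 6s + 8 = (s + 2)(s + 4).
Hence p(s) = (s + 2) (s + 4), with roots -4, -2.
All eigenvalues have negative real part, so the system is asymptotically stable.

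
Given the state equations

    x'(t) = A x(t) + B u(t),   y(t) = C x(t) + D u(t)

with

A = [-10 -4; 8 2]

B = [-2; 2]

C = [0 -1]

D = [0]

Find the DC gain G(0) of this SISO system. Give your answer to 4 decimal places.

G(0) = C(-A)^{-1}B + D = -C A^{-1} B + D.
det A = 12, so A^{-1} = (1/12)·adj(A) = [[1/6, 1/3], [-2/3, -5/6]]
A^{-1} B = [1/3, -1/3]^T
C A^{-1} B = 1/3
G(0) = D - C A^{-1} B = 0 - (1/3) = -1/3 ≈ -0.3333

-0.3333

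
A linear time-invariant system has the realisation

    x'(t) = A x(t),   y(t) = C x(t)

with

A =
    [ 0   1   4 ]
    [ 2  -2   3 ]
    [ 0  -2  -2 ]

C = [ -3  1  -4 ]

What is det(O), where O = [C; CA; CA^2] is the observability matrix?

CA = [[2, 3, -1]]
CA^2 = [[6, -2, 19]]
Observability matrix O = [C; CA; CA^2] = [[-3, 1, -4], [2, 3, -1], [6, -2, 19]]
Expanding along the first row, det(O) = (-3)·(3·19 - (-1)·(-2)) - 1·(2·19 - (-1)·6) + (-4)·(2·(-2) - 3·6) = (-3)·55 - 1·44 + (-4)·(-22) = -121
Since det(O) ≠ 0, rank(O) = 3 and the system is completely observable.

-121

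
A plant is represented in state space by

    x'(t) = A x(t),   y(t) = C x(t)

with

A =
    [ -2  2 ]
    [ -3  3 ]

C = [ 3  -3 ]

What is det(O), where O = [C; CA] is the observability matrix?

0

CA = [[3, -3]]
Observability matrix O = [C; CA] = [[3, -3], [3, -3]]
det(O) = 3·(-3) - (-3)·3 = -9 - (-9) = 0
Since det(O) = 0, rank(O) < 2 and the system is not completely observable.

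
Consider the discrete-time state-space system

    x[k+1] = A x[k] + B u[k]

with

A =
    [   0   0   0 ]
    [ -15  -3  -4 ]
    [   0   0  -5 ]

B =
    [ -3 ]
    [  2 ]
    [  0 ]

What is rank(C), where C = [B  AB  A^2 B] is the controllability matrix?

AB = [[0], [39], [0]]
A^2B = [[0], [-117], [0]]
Controllability matrix C = [B  AB  A^2B] = [[-3, 0, 0], [2, 39, -117], [0, 0, 0]]
Row 3 of C is identically zero, so rank(C) ≤ 2.
The 2×2 minor from rows 1, 2, columns 1, 2 is (-3)·39 - 0·2 = -117 - 0 = -117 ≠ 0, so rank(C) = 2.
rank(C) = 2 < n = 3, so the pair (A, B) is not completely controllable.

2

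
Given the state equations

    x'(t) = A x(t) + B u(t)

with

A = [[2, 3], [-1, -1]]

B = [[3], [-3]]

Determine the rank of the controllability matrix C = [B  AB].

2

AB = [[-3], [0]]
Controllability matrix C = [B  AB] = [[3, -3], [-3, 0]]
det(C) = 3·0 - (-3)·(-3) = 0 - 9 = -9 ≠ 0, so rank(C) = 2.
rank(C) = 2 = n, so the pair (A, B) is completely controllable.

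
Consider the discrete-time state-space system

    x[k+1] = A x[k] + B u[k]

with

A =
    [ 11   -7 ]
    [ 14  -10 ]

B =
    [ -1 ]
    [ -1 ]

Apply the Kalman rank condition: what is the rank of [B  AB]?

AB = [[-4], [-4]]
Controllability matrix C = [B  AB] = [[-1, -4], [-1, -4]]
Every column of C is a scalar multiple of column 1 = [-1, -1] (multipliers 1, 4), so the columns span a one-dimensional space.
C ≠ 0, hence rank(C) = 1.
rank(C) = 1 < n = 2, so the pair (A, B) is not completely controllable.

1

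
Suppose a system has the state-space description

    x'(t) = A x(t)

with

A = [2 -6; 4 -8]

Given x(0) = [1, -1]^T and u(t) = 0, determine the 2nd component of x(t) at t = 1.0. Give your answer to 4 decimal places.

0.4498

det(sI - A) = s^2 - (tr A)s + det A, with tr A = 2 + (-8) = -6 and det A = 2·(-8) - (-6)·4 = -16 - (-24) = 8.
So p(s) = det(sI - A) = s^2 + 6s + 8.
Factor s^2 + 6s + 8: two numbers with sum -6 and product 8 are -2 and -4, so s^2 + 6s + 8 = (s + 2)(s + 4).
Hence p(s) = (s + 2) (s + 4), with roots -4, -2.
The eigenvalues -4, -2 are distinct and real, so A is diagonalisable and x(t) = e^{At} x(0) = V diag(e^{λ_i t}) V^{-1} x(0), where the columns of V are the eigenvectors.
λ = -4: A - (-4)I = [[6, -6], [4, -4]]. Row 1 gives 6·v1 + (-6)·v2 = 0, so take v_1 = [1, 1]^T.
λ = -2: A - (-2)I = [[4, -6], [4, -6]]. Row 1 gives 4·v1 + (-6)·v2 = 0, so take v_2 = [-3, -2]^T.
V = [v_1 v_2] = [[1, -3], [1, -2]] has det V = 1, so V^{-1} = adj(V)/det V = [[-2, 3], [-1, 1]].
Modal coordinates z(0) = V^{-1} x(0): (-2)·1 + 3·(-1) = -5; (-1)·1 + 1·(-1) = -2; so z(0) = [-5, -2]^T.
x_2(t) = Σ_i (v_i)_2 · z_i(0) · e^{λ_i t} (row 2 of V times the modal terms).
x_2(1.0) = 1·(-5)·e^{-4·1.0} + (-2)·(-2)·e^{-2·1.0} = (-5)·0.018316 + 4·0.135335 = 0.4498.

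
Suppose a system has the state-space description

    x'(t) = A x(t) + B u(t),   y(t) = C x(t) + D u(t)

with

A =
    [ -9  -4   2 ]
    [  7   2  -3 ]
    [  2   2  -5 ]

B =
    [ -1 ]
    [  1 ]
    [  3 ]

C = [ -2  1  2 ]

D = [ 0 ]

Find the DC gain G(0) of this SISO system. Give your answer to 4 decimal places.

0.1500

G(0) = C(-A)^{-1}B + D = -C A^{-1} B + D.
det A = -60, so A^{-1} = (1/-60)·adj(A) = [[1/15, 4/15, -2/15], [-29/60, -41/60, 13/60], [-1/6, -1/6, -1/6]]
A^{-1} B = [-1/5, 9/20, -1/2]^T
C A^{-1} B = -3/20
G(0) = D - C A^{-1} B = 0 - (-3/20) = 3/20 ≈ 0.1500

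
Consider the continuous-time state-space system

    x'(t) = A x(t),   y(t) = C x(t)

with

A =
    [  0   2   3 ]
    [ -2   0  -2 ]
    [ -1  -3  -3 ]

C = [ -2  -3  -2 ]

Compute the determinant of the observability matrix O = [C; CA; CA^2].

188

CA = [[8, 2, 6]]
CA^2 = [[-10, -2, 2]]
Observability matrix O = [C; CA; CA^2] = [[-2, -3, -2], [8, 2, 6], [-10, -2, 2]]
Expanding along the first row, det(O) = (-2)·(2·2 - 6·(-2)) - (-3)·(8·2 - 6·(-10)) + (-2)·(8·(-2) - 2·(-10)) = (-2)·16 - (-3)·76 + (-2)·4 = 188
Since det(O) ≠ 0, rank(O) = 3 and the system is completely observable.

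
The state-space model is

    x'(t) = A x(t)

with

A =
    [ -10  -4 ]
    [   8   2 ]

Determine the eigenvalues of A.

-6, -2

det(sI - A) = s^2 - (tr A)s + det A, with tr A = (-10) + 2 = -8 and det A = (-10)·2 - (-4)·8 = -20 - (-32) = 12.
So p(s) = det(sI - A) = s^2 + 8s + 12.
Factor s^2 + 8s + 12: two numbers with sum -8 and product 12 are -2 and -6, so s^2 + 8s + 12 = (s + 2)(s + 6).
Hence p(s) = (s + 2) (s + 6), with roots -6, -2.
All eigenvalues have negative real part, so the system is asymptotically stable.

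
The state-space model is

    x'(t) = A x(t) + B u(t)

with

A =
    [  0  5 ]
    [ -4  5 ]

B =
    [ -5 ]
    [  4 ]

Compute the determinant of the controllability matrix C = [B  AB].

AB = [[20], [40]]
Controllability matrix C = [B  AB] = [[-5, 20], [4, 40]]
det(C) = (-5)·40 - 20·4 = -200 - 80 = -280
Since det(C) ≠ 0, rank(C) = 2 and the system is completely controllable.

-280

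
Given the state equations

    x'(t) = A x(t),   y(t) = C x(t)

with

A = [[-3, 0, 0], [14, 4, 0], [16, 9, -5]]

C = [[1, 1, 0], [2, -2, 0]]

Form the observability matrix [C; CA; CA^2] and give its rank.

CA = [[11, 4, 0], [-34, -8, 0]]
CA^2 = [[23, 16, 0], [-10, -32, 0]]
Observability matrix O = [C; CA; CA^2] = [[1, 1, 0], [2, -2, 0], [11, 4, 0], [-34, -8, 0], [23, 16, 0], [-10, -32, 0]]
Column 3 of O is identically zero, so rank(O) ≤ 2.
The 2×2 minor from rows 1, 2, columns 1, 2 is 1·(-2) - 1·2 = -2 - 2 = -4 ≠ 0, so rank(O) = 2.
rank(O) = 2 < n = 3, so the pair (A, C) is not completely observable.

2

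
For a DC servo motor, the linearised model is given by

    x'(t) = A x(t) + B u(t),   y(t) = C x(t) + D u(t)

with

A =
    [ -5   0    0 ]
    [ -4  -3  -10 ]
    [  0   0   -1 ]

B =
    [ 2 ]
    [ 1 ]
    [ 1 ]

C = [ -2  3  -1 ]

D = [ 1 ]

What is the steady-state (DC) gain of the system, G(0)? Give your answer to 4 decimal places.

G(0) = C(-A)^{-1}B + D = -C A^{-1} B + D.
det A = -15, so A^{-1} = (1/-15)·adj(A) = [[-1/5, 0, 0], [4/15, -1/3, 10/3], [0, 0, -1]]
A^{-1} B = [-2/5, 53/15, -1]^T
C A^{-1} B = 62/5
G(0) = D - C A^{-1} B = 1 - (62/5) = -57/5 ≈ -11.4000

-11.4000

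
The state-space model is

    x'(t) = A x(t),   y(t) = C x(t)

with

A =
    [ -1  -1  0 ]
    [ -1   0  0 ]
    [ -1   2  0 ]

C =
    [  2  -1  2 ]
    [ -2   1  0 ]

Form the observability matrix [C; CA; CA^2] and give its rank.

3

CA = [[-3, 2, 0], [1, 2, 0]]
CA^2 = [[1, 3, 0], [-3, -1, 0]]
Observability matrix O = [C; CA; CA^2] = [[2, -1, 2], [-2, 1, 0], [-3, 2, 0], [1, 2, 0], [1, 3, 0], [-3, -1, 0]]
Take the 3×3 submatrix of O formed by rows 1, 2, 3: [[2, -1, 2], [-2, 1, 0], [-3, 2, 0]]. Its determinant is 2·(1·0 - 0·2) - (-1)·((-2)·0 - 0·(-3)) + 2·((-2)·2 - 1·(-3)) = 2·0 - (-1)·0 + 2·(-1) = -2 ≠ 0.
So rank(O) ≥ 3; since O has 3 columns, rank(O) = 3.
rank(O) = 3 = n, so the pair (A, C) is completely observable.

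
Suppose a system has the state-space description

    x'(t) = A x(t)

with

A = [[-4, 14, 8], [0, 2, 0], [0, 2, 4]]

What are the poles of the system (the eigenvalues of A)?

-4, 2, 4

det(sI - A) = s^3 - (tr A)s^2 + (M11 + M22 + M33)s - det A, where Mii is the 2×2 principal minor of A obtained by deleting row i and column i.
tr A = (-4) + 2 + 4 = 2; M11 = 2·4 - 0·2 = 8 - 0 = 8; M22 = (-4)·4 - 8·0 = -16 - 0 = -16; M33 = (-4)·2 - 14·0 = -8 - 0 = -8; sum of minors = -16.
det A = (-4)·(2·4 - 0·2) - 14·(0·4 - 0·0) + 8·(0·2 - 2·0) = (-4)·8 - 14·0 + 8·0 = -32.
So p(s) = det(sI - A) = s^3 - 2s^2 - 16s + 32.
Rational-root test: any integer root divides 32. Testing small divisors, s = 2 works: p(2) = 8 + (-8) + (-32) + 32 = 0, so (s - 2) is a factor.
Dividing, p(s) = (s - 2)(s^2 - 16).
Factor s^2 - 16: two numbers with sum 0 and product -16 are 4 and -4, so s^2 - 16 = (s - 4)(s + 4).
Hence p(s) = (s - 4) (s - 2) (s + 4), with roots -4, 2, 4.
At least one eigenvalue has non-negative real part, so the system is not asymptotically stable.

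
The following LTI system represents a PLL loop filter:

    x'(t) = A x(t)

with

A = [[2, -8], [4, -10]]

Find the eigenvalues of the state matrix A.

-6, -2

det(sI - A) = s^2 - (tr A)s + det A, with tr A = 2 + (-10) = -8 and det A = 2·(-10) - (-8)·4 = -20 - (-32) = 12.
So p(s) = det(sI - A) = s^2 + 8s + 12.
Factor s^2 + 8s + 12: two numbers with sum -8 and product 12 are -2 and -6, so s^2 + 8s + 12 = (s + 2)(s + 6).
Hence p(s) = (s + 2) (s + 6), with roots -6, -2.
All eigenvalues have negative real part, so the system is asymptotically stable.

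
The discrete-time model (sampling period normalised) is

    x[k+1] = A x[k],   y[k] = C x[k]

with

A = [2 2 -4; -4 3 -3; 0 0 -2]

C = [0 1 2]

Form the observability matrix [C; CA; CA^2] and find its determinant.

CA = [[-4, 3, -7]]
CA^2 = [[-20, 1, 21]]
Observability matrix O = [C; CA; CA^2] = [[0, 1, 2], [-4, 3, -7], [-20, 1, 21]]
Expanding along the first row, det(O) = 0·(3·21 - (-7)·1) - 1·((-4)·21 - (-7)·(-20)) + 2·((-4)·1 - 3·(-20)) = 0·70 - 1·(-224) + 2·56 = 336
Since det(O) ≠ 0, rank(O) = 3 and the system is completely observable.

336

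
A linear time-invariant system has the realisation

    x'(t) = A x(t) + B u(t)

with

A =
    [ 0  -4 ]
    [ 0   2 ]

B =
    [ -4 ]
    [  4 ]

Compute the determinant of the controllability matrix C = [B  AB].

32

AB = [[-16], [8]]
Controllability matrix C = [B  AB] = [[-4, -16], [4, 8]]
det(C) = (-4)·8 - (-16)·4 = -32 - (-64) = 32
Since det(C) ≠ 0, rank(C) = 2 and the system is completely controllable.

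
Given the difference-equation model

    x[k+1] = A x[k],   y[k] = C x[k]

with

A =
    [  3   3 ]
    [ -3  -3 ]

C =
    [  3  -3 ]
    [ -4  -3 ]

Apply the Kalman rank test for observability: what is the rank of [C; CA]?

CA = [[18, 18], [-3, -3]]
Observability matrix O = [C; CA] = [[3, -3], [-4, -3], [18, 18], [-3, -3]]
Take the 2×2 submatrix of O formed by rows 1, 2: [[3, -3], [-4, -3]]. Its determinant is 3·(-3) - (-3)·(-4) = -9 - 12 = -21 ≠ 0.
So rank(O) ≥ 2; since O has 2 columns, rank(O) = 2.
rank(O) = 2 = n, so the pair (A, C) is completely observable.

2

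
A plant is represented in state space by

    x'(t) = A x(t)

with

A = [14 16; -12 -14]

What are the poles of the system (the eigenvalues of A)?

det(sI - A) = s^2 - (tr A)s + det A, with tr A = 14 + (-14) = 0 and det A = 14·(-14) - 16·(-12) = -196 - (-192) = -4.
So p(s) = det(sI - A) = s^2 - 4.
Factor s^2 - 4: two numbers with sum 0 and product -4 are 2 and -2, so s^2 - 4 = (s - 2)(s + 2).
Hence p(s) = (s - 2) (s + 2), with roots -2, 2.
At least one eigenvalue has non-negative real part, so the system is not asymptotically stable.

-2, 2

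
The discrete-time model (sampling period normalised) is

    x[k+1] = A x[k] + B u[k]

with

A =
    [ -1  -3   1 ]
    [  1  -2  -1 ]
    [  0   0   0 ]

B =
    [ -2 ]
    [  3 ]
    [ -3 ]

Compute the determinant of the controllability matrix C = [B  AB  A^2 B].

AB = [[-10], [-5], [0]]
A^2B = [[25], [0], [0]]
Controllability matrix C = [B  AB  A^2B] = [[-2, -10, 25], [3, -5, 0], [-3, 0, 0]]
Expanding along the first row, det(C) = (-2)·((-5)·0 - 0·0) - (-10)·(3·0 - 0·(-3)) + 25·(3·0 - (-5)·(-3)) = (-2)·0 - (-10)·0 + 25·(-15) = -375
Since det(C) ≠ 0, rank(C) = 3 and the system is completely controllable.

-375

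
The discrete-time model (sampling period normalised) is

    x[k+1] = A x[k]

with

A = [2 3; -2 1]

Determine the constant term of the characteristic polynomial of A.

8

For a 2×2 matrix, det(zI - A) = z^2 - (tr A)z + det A.
tr A = 3, det A = 8.
So p(z) = z^2 - 3z + 8.
The constant term is 8.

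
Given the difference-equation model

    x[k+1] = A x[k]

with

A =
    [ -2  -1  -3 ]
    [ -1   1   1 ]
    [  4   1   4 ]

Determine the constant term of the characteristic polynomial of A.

-1

Expand det(zI - A) for the 3×3 matrix.
p(z) = z^3 - 3z^2 + 4z - 1.
(Check: constant term = det(-A) = (-1)^3 det A = -1; coefficient of z^2 = -tr A = -3.)
The constant term is -1.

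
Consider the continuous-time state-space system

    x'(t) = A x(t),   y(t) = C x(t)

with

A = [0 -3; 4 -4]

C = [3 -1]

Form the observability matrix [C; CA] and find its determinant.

CA = [[-4, -5]]
Observability matrix O = [C; CA] = [[3, -1], [-4, -5]]
det(O) = 3·(-5) - (-1)·(-4) = -15 - 4 = -19
Since det(O) ≠ 0, rank(O) = 2 and the system is completely observable.

-19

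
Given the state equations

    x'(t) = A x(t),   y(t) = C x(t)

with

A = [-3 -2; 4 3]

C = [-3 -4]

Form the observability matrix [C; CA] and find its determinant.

-10

CA = [[-7, -6]]
Observability matrix O = [C; CA] = [[-3, -4], [-7, -6]]
det(O) = (-3)·(-6) - (-4)·(-7) = 18 - 28 = -10
Since det(O) ≠ 0, rank(O) = 2 and the system is completely observable.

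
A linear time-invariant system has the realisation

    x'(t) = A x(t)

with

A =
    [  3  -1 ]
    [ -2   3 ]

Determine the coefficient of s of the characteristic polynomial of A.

-6

For a 2×2 matrix, det(sI - A) = s^2 - (tr A)s + det A.
tr A = 6, det A = 7.
So p(s) = s^2 - 6s + 7.
The coefficient of s is -6.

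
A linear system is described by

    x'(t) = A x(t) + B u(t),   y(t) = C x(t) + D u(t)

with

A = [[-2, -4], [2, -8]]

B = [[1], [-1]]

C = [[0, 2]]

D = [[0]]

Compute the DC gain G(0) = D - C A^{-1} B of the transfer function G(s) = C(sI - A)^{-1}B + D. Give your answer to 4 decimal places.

G(0) = C(-A)^{-1}B + D = -C A^{-1} B + D.
det A = 24, so A^{-1} = (1/24)·adj(A) = [[-1/3, 1/6], [-1/12, -1/12]]
A^{-1} B = [-1/2, 0]^T
C A^{-1} B = 0
G(0) = D - C A^{-1} B = 0 - (0) = 0

0.0000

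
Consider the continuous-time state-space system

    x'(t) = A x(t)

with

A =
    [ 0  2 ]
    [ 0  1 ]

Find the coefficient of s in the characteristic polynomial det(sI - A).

For a 2×2 matrix, det(sI - A) = s^2 - (tr A)s + det A.
tr A = 1, det A = 0.
So p(s) = s^2 - s.
The coefficient of s is -1.

-1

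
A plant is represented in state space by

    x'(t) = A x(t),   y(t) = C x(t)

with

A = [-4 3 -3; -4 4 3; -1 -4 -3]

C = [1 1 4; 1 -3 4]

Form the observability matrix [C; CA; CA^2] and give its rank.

CA = [[-12, -9, -12], [4, -25, -24]]
CA^2 = [[96, -24, 45], [108, 8, -15]]
Observability matrix O = [C; CA; CA^2] = [[1, 1, 4], [1, -3, 4], [-12, -9, -12], [4, -25, -24], [96, -24, 45], [108, 8, -15]]
Take the 3×3 submatrix of O formed by rows 1, 2, 3: [[1, 1, 4], [1, -3, 4], [-12, -9, -12]]. Its determinant is 1·((-3)·(-12) - 4·(-9)) - 1·(1·(-12) - 4·(-12)) + 4·(1·(-9) - (-3)·(-12)) = 1·72 - 1·36 + 4·(-45) = -144 ≠ 0.
So rank(O) ≥ 3; since O has 3 columns, rank(O) = 3.
rank(O) = 3 = n, so the pair (A, C) is completely observable.

3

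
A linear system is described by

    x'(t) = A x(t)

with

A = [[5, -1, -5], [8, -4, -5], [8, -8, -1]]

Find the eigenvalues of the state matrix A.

-3, -1, 4

det(sI - A) = s^3 - (tr A)s^2 + (M11 + M22 + M33)s - det A, where Mii is the 2×2 principal minor of A obtained by deleting row i and column i.
tr A = 5 + (-4) + (-1) = 0; M11 = (-4)·(-1) - (-5)·(-8) = 4 - 40 = -36; M22 = 5·(-1) - (-5)·8 = -5 - (-40) = 35; M33 = 5·(-4) - (-1)·8 = -20 - (-8) = -12; sum of minors = -13.
det A = 5·((-4)·(-1) - (-5)·(-8)) - (-1)·(8·(-1) - (-5)·8) + (-5)·(8·(-8) - (-4)·8) = 5·(-36) - (-1)·32 + (-5)·(-32) = 12.
So p(s) = det(sI - A) = s^3 - 13s - 12.
Rational-root test: any integer root divides -12. Testing small divisors, s = -1 works: p(-1) = -1 + 0 + 13 + (-12) = 0, so (s + 1) is a factor.
Dividing, p(s) = (s + 1)(s^2 - s - 12).
Factor s^2 - s - 12: two numbers with sum 1 and product -12 are 4 and -3, so s^2 - s - 12 = (s - 4)(s + 3).
Hence p(s) = (s - 4) (s + 1) (s + 3), with roots -3, -1, 4.
At least one eigenvalue has non-negative real part, so the system is not asymptotically stable.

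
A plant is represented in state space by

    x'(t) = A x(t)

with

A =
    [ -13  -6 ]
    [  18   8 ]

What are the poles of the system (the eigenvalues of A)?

-4, -1

det(sI - A) = s^2 - (tr A)s + det A, with tr A = (-13) + 8 = -5 and det A = (-13)·8 - (-6)·18 = -104 - (-108) = 4.
So p(s) = det(sI - A) = s^2 + 5s + 4.
Factor s^2 + 5s + 4: two numbers with sum -5 and product 4 are -1 and -4, so s^2 + 5s + 4 = (s + 1)(s + 4).
Hence p(s) = (s + 1) (s + 4), with roots -4, -1.
All eigenvalues have negative real part, so the system is asymptotically stable.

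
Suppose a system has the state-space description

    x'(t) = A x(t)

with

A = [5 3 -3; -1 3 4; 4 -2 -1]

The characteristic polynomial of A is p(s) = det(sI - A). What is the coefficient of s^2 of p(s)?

-7

Expand det(sI - A) for the 3×3 matrix.
p(s) = s^3 - 7s^2 + 30s - 100.
(Check: constant term = det(-A) = (-1)^3 det A = -100; coefficient of s^2 = -tr A = -7.)
The coefficient of s^2 is -7.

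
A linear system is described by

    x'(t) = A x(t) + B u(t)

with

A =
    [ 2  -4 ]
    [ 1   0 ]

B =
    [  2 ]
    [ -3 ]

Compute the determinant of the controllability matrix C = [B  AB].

AB = [[16], [2]]
Controllability matrix C = [B  AB] = [[2, 16], [-3, 2]]
det(C) = 2·2 - 16·(-3) = 4 - (-48) = 52
Since det(C) ≠ 0, rank(C) = 2 and the system is completely controllable.

52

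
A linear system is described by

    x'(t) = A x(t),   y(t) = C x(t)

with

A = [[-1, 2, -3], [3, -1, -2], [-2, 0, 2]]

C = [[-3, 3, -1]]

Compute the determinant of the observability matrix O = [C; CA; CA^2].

181

CA = [[14, -9, 1]]
CA^2 = [[-43, 37, -22]]
Observability matrix O = [C; CA; CA^2] = [[-3, 3, -1], [14, -9, 1], [-43, 37, -22]]
Expanding along the first row, det(O) = (-3)·((-9)·(-22) - 1·37) - 3·(14·(-22) - 1·(-43)) + (-1)·(14·37 - (-9)·(-43)) = (-3)·161 - 3·(-265) + (-1)·131 = 181
Since det(O) ≠ 0, rank(O) = 3 and the system is completely observable.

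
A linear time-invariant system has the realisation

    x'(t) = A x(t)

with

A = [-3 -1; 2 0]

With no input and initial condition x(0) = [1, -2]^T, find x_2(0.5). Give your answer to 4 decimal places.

det(sI - A) = s^2 - (tr A)s + det A, with tr A = (-3) + 0 = -3 and det A = (-3)·0 - (-1)·2 = 0 - (-2) = 2.
So p(s) = det(sI - A) = s^2 + 3s + 2.
Factor s^2 + 3s + 2: two numbers with sum -3 and product 2 are -1 and -2, so s^2 + 3s + 2 = (s + 1)(s + 2).
Hence p(s) = (s + 1) (s + 2), with roots -2, -1.
The eigenvalues -2, -1 are distinct and real, so A is diagonalisable and x(t) = e^{At} x(0) = V diag(e^{λ_i t}) V^{-1} x(0), where the columns of V are the eigenvectors.
λ = -2: A - (-2)I = [[-1, -1], [2, 2]]. Row 1 gives (-1)·v1 + (-1)·v2 = 0, so take v_1 = [-1, 1]^T.
λ = -1: A - (-1)I = [[-2, -1], [2, 1]]. Row 1 gives (-2)·v1 + (-1)·v2 = 0, so take v_2 = [1, -2]^T.
V = [v_1 v_2] = [[-1, 1], [1, -2]] has det V = 1, so V^{-1} = adj(V)/det V = [[-2, -1], [-1, -1]].
Modal coordinates z(0) = V^{-1} x(0): (-2)·1 + (-1)·(-2) = 0; (-1)·1 + (-1)·(-2) = 1; so z(0) = [0, 1]^T.
x_2(t) = Σ_i (v_i)_2 · z_i(0) · e^{λ_i t} (row 2 of V times the modal terms).
x_2(0.5) = 1·0·e^{-2·0.5} + (-2)·1·e^{-1·0.5} = 0·0.367879 + (-2)·0.606531 = -1.2131.

-1.2131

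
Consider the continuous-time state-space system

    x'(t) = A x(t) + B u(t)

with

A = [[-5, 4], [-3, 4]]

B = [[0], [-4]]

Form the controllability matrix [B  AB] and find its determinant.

AB = [[-16], [-16]]
Controllability matrix C = [B  AB] = [[0, -16], [-4, -16]]
det(C) = 0·(-16) - (-16)·(-4) = 0 - 64 = -64
Since det(C) ≠ 0, rank(C) = 2 and the system is completely controllable.

-64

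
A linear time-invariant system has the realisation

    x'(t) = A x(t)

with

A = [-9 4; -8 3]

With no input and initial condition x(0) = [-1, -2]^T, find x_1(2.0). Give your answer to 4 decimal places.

-0.1353

det(sI - A) = s^2 - (tr A)s + det A, with tr A = (-9) + 3 = -6 and det A = (-9)·3 - 4·(-8) = -27 - (-32) = 5.
So p(s) = det(sI - A) = s^2 + 6s + 5.
Factor s^2 + 6s + 5: two numbers with sum -6 and product 5 are -1 and -5, so s^2 + 6s + 5 = (s + 1)(s + 5).
Hence p(s) = (s + 1) (s + 5), with roots -5, -1.
The eigenvalues -5, -1 are distinct and real, so A is diagonalisable and x(t) = e^{At} x(0) = V diag(e^{λ_i t}) V^{-1} x(0), where the columns of V are the eigenvectors.
λ = -5: A - (-5)I = [[-4, 4], [-8, 8]]. Row 1 gives (-4)·v1 + 4·v2 = 0, so take v_1 = [-1, -1]^T.
λ = -1: A - (-1)I = [[-8, 4], [-8, 4]]. Row 1 gives (-8)·v1 + 4·v2 = 0, so take v_2 = [1, 2]^T.
V = [v_1 v_2] = [[-1, 1], [-1, 2]] has det V = -1, so V^{-1} = adj(V)/det V = [[-2, 1], [-1, 1]].
Modal coordinates z(0) = V^{-1} x(0): (-2)·(-1) + 1·(-2) = 0; (-1)·(-1) + 1·(-2) = -1; so z(0) = [0, -1]^T.
x_1(t) = Σ_i (v_i)_1 · z_i(0) · e^{λ_i t} (row 1 of V times the modal terms).
x_1(2.0) = (-1)·0·e^{-5·2.0} + 1·(-1)·e^{-1·2.0} = 0·0.000045 + (-1)·0.135335 = -0.1353.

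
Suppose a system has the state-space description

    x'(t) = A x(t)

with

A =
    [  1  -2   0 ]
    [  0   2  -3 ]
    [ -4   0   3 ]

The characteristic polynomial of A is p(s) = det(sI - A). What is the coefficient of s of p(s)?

Expand det(sI - A) for the 3×3 matrix.
p(s) = s^3 - 6s^2 + 11s + 18.
(Check: constant term = det(-A) = (-1)^3 det A = 18; coefficient of s^2 = -tr A = -6.)
The coefficient of s is 11.

11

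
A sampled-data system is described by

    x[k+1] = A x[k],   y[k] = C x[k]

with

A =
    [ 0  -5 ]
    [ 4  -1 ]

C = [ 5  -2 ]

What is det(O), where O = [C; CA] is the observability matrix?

CA = [[-8, -23]]
Observability matrix O = [C; CA] = [[5, -2], [-8, -23]]
det(O) = 5·(-23) - (-2)·(-8) = -115 - 16 = -131
Since det(O) ≠ 0, rank(O) = 2 and the system is completely observable.

-131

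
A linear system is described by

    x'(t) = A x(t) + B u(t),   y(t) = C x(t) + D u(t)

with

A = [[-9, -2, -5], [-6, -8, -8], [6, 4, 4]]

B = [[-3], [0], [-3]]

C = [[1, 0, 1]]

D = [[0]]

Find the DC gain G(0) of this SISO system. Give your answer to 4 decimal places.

G(0) = C(-A)^{-1}B + D = -C A^{-1} B + D.
det A = -72, so A^{-1} = (1/-72)·adj(A) = [[0, 1/6, 1/3], [1/3, 1/12, 7/12], [-1/3, -1/3, -5/6]]
A^{-1} B = [-1, -11/4, 7/2]^T
C A^{-1} B = 5/2
G(0) = D - C A^{-1} B = 0 - (5/2) = -5/2 ≈ -2.5000

-2.5000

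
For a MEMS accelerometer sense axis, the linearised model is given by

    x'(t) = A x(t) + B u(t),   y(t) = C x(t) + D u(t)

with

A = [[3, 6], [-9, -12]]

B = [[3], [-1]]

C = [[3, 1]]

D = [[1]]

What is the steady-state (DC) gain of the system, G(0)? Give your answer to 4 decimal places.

G(0) = C(-A)^{-1}B + D = -C A^{-1} B + D.
det A = 18, so A^{-1} = (1/18)·adj(A) = [[-2/3, -1/3], [1/2, 1/6]]
A^{-1} B = [-5/3, 4/3]^T
C A^{-1} B = -11/3
G(0) = D - C A^{-1} B = 1 - (-11/3) = 14/3 ≈ 4.6667

4.6667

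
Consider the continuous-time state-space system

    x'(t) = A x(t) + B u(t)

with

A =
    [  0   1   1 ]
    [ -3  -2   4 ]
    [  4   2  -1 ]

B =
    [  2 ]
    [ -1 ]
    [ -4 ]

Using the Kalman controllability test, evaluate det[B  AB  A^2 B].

4050

AB = [[-5], [-20], [10]]
A^2B = [[-10], [95], [-70]]
Controllability matrix C = [B  AB  A^2B] = [[2, -5, -10], [-1, -20, 95], [-4, 10, -70]]
Expanding along the first row, det(C) = 2·((-20)·(-70) - 95·10) - (-5)·((-1)·(-70) - 95·(-4)) + (-10)·((-1)·10 - (-20)·(-4)) = 2·450 - (-5)·450 + (-10)·(-90) = 4050
Since det(C) ≠ 0, rank(C) = 3 and the system is completely controllable.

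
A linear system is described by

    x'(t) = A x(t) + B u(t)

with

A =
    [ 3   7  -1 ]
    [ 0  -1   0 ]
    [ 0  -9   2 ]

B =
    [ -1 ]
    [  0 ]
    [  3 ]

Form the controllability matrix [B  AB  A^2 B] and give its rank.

2

AB = [[-6], [0], [6]]
A^2B = [[-24], [0], [12]]
Controllability matrix C = [B  AB  A^2B] = [[-1, -6, -24], [0, 0, 0], [3, 6, 12]]
Row 2 of C is identically zero, so rank(C) ≤ 2.
The 2×2 minor from rows 1, 3, columns 1, 2 is (-1)·6 - (-6)·3 = -6 - (-18) = 12 ≠ 0, so rank(C) = 2.
rank(C) = 2 < n = 3, so the pair (A, B) is not completely controllable.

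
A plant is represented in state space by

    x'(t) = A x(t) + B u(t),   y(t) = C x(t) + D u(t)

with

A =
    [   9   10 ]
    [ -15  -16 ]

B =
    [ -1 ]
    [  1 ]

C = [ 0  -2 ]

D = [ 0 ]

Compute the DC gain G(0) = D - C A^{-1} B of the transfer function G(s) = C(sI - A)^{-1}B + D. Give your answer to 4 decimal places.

G(0) = C(-A)^{-1}B + D = -C A^{-1} B + D.
det A = 6, so A^{-1} = (1/6)·adj(A) = [[-8/3, -5/3], [5/2, 3/2]]
A^{-1} B = [1, -1]^T
C A^{-1} B = 2
G(0) = D - C A^{-1} B = 0 - (2) = -2

-2.0000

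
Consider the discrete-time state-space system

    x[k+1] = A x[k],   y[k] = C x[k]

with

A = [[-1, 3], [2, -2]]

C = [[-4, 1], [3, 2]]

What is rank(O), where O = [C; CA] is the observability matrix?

2

CA = [[6, -14], [1, 5]]
Observability matrix O = [C; CA] = [[-4, 1], [3, 2], [6, -14], [1, 5]]
Take the 2×2 submatrix of O formed by rows 1, 2: [[-4, 1], [3, 2]]. Its determinant is (-4)·2 - 1·3 = -8 - 3 = -11 ≠ 0.
So rank(O) ≥ 2; since O has 2 columns, rank(O) = 2.
rank(O) = 2 = n, so the pair (A, C) is completely observable.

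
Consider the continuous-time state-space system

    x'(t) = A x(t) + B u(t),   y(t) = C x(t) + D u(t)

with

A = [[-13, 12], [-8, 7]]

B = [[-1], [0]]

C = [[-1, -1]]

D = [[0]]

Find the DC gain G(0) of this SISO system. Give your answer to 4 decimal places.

-3.0000

G(0) = C(-A)^{-1}B + D = -C A^{-1} B + D.
det A = 5, so A^{-1} = (1/5)·adj(A) = [[7/5, -12/5], [8/5, -13/5]]
A^{-1} B = [-7/5, -8/5]^T
C A^{-1} B = 3
G(0) = D - C A^{-1} B = 0 - (3) = -3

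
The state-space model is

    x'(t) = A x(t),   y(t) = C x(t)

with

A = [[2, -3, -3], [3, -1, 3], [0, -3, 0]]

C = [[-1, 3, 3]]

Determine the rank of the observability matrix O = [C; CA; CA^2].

CA = [[7, -9, 12]]
CA^2 = [[-13, -48, -48]]
Observability matrix O = [C; CA; CA^2] = [[-1, 3, 3], [7, -9, 12], [-13, -48, -48]]
det(O) = (-1)·((-9)·(-48) - 12·(-48)) - 3·(7·(-48) - 12·(-13)) + 3·(7·(-48) - (-9)·(-13)) = (-1)·1008 - 3·(-180) + 3·(-453) = -1827 ≠ 0, so rank(O) = 3.
rank(O) = 3 = n, so the pair (A, C) is completely observable.

3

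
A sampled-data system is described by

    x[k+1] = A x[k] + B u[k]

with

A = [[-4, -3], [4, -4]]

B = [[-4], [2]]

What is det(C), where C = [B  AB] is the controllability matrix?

76

AB = [[10], [-24]]
Controllability matrix C = [B  AB] = [[-4, 10], [2, -24]]
det(C) = (-4)·(-24) - 10·2 = 96 - 20 = 76
Since det(C) ≠ 0, rank(C) = 2 and the system is completely controllable.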